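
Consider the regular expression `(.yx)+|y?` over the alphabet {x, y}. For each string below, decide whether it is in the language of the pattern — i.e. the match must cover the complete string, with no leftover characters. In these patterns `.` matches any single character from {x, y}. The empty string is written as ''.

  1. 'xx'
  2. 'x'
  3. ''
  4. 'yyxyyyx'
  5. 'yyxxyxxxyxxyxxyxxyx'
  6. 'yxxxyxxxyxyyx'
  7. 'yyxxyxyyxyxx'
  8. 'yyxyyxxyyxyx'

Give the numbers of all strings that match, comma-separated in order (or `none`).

1. 'xx' → no match
2. 'x' → no match
3. '' → match
4. 'yyxyyyx' → no match
5 → no match
6 → no match
7. 'yyxxyxyyxyxx' → no match
8. 'yyxyyxxyyxyx' → no match

3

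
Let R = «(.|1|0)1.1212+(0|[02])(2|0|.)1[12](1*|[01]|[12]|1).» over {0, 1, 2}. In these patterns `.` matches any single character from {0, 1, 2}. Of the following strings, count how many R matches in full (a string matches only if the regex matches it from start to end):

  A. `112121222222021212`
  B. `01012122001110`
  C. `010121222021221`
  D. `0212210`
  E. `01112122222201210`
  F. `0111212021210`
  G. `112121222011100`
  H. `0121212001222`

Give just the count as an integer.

A → match
B → match
C → match
D. `0212210` → no match
E → match
F → match
G → match
H → match
Total matched: 7

7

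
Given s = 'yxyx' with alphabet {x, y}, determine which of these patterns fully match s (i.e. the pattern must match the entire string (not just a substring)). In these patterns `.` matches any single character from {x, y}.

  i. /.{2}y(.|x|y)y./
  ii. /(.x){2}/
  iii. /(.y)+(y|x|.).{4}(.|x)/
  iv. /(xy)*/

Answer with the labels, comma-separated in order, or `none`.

i → no match
ii → match
iii → no match
iv → no match

ii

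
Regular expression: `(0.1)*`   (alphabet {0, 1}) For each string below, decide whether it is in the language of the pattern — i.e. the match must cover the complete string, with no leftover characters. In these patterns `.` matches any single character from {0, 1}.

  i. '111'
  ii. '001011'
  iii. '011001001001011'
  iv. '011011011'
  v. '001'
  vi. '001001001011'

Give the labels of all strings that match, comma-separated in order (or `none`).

i → no match
ii → match
iii → match
iv → match
v → match
vi → match

ii, iii, iv, v, vi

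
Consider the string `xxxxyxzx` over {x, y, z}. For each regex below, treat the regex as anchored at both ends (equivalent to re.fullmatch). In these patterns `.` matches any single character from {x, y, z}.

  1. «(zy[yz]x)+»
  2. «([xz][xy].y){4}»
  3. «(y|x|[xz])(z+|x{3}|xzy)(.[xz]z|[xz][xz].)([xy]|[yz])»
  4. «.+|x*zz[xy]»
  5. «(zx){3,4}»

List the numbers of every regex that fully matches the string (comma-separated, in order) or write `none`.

3, 4

1 → no match — must start with `zy`
2 → no match — must end with `y`
3 → match
4 → match
5 → no match — must start with `zx`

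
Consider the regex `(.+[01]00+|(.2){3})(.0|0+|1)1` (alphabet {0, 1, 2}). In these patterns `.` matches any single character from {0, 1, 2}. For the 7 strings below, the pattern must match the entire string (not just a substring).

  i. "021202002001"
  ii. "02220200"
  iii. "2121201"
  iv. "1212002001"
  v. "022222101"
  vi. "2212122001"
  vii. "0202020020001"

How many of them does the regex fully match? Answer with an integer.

1

i → no match
ii → no match — must end with "1"
iii → no match
iv → no match
v → match
vi → no match
vii → no match
Total matched: 1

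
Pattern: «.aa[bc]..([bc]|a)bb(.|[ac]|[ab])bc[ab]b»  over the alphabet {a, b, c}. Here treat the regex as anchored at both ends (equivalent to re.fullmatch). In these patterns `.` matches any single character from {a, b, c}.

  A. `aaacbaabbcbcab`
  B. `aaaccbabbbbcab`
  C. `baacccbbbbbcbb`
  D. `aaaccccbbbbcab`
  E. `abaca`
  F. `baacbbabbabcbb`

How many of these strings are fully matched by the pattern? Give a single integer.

A → match
B → match
C → match
D → match
E → no match — must end with `b`
F → match
Total matched: 5

5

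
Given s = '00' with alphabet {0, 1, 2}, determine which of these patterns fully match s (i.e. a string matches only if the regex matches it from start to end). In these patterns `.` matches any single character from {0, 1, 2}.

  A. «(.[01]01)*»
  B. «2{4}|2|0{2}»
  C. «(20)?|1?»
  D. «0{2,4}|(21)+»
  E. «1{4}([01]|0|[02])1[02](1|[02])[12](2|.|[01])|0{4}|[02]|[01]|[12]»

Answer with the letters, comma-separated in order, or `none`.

A → no match
B → match
C → no match
D → match
E → no match

B, D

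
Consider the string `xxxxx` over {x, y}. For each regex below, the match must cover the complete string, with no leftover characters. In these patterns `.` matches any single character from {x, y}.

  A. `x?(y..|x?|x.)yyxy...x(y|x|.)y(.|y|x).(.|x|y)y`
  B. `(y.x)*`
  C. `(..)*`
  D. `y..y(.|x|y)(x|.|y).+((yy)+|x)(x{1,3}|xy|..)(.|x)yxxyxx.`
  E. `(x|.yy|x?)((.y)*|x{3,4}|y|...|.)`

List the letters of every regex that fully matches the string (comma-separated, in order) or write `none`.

E

A → no match — must end with `y`
B → no match
C → no match
D → no match — must start with `y`
E → match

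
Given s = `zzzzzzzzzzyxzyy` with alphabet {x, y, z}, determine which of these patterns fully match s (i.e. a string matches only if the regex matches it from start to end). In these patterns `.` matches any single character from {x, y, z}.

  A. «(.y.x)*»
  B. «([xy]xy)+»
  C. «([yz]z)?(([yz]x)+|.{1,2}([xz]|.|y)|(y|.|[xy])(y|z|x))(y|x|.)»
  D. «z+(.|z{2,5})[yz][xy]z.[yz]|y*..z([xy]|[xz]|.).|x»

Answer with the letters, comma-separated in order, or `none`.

D

A → no match
B → no match — must end with `xy`
C → no match
D → match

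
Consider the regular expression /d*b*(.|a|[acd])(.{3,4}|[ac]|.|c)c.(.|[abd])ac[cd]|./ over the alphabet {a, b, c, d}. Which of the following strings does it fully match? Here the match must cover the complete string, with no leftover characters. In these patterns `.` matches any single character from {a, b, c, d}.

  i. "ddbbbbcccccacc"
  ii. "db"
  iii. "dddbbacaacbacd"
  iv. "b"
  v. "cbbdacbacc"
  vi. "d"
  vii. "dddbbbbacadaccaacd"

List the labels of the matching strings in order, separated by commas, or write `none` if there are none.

i → match
ii → no match
iii → no match
iv → match
v → no match
vi → match
vii → match

i, iv, vi, vii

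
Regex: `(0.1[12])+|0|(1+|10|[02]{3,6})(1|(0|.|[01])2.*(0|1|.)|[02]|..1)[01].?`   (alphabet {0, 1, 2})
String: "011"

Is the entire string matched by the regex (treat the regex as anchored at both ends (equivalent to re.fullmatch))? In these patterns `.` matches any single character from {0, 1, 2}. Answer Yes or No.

No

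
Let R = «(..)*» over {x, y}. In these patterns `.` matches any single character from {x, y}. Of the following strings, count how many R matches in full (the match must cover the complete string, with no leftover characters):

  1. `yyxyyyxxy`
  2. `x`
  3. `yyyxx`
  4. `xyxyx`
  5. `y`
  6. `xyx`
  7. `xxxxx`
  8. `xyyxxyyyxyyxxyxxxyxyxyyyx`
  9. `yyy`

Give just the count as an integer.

0

1 → no match
2 → no match
3 → no match
4 → no match
5 → no match
6 → no match
7 → no match
8 → no match
9 → no match
Total matched: 0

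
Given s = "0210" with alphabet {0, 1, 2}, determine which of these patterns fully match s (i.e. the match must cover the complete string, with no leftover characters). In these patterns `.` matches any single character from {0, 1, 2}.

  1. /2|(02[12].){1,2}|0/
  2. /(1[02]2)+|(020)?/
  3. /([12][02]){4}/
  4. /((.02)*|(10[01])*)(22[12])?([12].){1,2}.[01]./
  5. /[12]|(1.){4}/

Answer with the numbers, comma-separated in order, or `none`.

1 → match
2 → no match
3 → no match
4 → no match
5 → no match

1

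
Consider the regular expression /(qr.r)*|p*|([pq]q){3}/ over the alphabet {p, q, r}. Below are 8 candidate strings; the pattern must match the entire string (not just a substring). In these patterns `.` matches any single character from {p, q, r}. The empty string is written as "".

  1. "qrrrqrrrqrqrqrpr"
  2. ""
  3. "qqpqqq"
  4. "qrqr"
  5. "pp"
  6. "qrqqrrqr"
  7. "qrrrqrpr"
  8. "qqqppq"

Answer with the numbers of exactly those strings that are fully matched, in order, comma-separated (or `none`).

1, 2, 3, 4, 5, 7

1 → match
2 → match
3 → match
4 → match
5 → match
6 → no match
7 → match
8 → no match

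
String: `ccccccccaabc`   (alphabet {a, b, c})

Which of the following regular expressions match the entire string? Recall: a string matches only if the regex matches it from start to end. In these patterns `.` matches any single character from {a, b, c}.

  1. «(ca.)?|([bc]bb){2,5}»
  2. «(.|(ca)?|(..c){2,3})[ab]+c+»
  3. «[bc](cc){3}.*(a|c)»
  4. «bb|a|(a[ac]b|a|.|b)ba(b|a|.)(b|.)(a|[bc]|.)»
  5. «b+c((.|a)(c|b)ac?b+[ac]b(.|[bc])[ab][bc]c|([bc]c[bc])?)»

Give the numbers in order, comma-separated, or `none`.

1 → no match
2 → no match
3 → match
4 → no match
5 → no match — must start with `b`

3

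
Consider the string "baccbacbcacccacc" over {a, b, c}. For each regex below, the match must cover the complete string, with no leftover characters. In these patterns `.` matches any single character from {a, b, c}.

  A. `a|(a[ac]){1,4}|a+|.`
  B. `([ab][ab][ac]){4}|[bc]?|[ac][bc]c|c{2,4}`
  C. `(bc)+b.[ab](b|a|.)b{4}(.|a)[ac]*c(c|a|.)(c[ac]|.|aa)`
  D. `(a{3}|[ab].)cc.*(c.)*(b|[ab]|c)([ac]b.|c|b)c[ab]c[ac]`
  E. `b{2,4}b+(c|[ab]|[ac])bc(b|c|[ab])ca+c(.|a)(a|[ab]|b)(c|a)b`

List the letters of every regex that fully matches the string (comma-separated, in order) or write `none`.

D

A → no match
B → no match
C → no match — must start with "bc"
D → match
E → no match — must end with "b"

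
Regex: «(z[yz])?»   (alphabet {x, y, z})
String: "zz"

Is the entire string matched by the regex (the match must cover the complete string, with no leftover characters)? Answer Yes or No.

Yes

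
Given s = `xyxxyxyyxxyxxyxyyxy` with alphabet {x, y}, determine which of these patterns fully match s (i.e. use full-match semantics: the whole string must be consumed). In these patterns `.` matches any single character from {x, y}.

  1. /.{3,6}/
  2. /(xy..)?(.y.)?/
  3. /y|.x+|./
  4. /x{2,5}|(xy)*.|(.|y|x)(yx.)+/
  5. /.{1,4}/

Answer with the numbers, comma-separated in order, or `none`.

1 → no match
2 → no match
3 → no match
4 → match
5 → no match

4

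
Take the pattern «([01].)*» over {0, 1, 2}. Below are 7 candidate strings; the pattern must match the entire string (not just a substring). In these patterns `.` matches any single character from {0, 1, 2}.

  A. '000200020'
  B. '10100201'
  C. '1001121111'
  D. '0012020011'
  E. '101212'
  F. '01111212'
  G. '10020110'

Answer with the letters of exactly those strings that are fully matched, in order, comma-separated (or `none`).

A → no match
B → match
C → match
D → match
E → match
F → match
G → match

B, C, D, E, F, G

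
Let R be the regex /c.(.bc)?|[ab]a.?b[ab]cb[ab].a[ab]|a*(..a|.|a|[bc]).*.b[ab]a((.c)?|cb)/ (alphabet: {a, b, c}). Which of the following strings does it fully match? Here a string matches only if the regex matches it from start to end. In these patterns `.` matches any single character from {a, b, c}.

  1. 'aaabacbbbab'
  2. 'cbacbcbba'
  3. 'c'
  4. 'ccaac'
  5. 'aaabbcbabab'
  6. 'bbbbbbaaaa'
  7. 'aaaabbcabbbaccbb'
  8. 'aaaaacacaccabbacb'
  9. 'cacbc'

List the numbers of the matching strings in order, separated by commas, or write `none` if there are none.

1, 2, 5, 8, 9

1 → match
2 → match
3 → no match
4 → no match
5 → match
6 → no match
7 → no match
8 → match
9 → match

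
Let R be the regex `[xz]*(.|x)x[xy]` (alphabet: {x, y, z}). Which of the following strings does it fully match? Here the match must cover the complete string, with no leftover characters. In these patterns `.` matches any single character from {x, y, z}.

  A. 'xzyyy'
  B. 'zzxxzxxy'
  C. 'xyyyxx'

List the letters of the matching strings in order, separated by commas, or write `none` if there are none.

A → no match
B → match
C → no match

B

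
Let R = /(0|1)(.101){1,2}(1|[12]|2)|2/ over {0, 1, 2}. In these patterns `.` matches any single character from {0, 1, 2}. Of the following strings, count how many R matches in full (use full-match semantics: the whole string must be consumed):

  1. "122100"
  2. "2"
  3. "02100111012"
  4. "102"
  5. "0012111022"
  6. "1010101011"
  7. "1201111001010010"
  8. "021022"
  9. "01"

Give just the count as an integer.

2

1 → no match
2 → match
3 → no match
4 → no match
5 → no match
6 → match
7 → no match
8 → no match
9 → no match
Total matched: 2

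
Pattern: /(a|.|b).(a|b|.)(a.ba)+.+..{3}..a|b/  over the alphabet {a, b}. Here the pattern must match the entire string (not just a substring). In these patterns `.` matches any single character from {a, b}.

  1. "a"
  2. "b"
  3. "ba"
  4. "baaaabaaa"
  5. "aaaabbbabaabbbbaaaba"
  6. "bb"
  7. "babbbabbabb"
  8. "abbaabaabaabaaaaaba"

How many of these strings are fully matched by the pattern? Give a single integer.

2

1 → no match
2 → match
3 → no match
4 → no match
5 → no match
6 → no match
7 → no match
8 → match
Total matched: 2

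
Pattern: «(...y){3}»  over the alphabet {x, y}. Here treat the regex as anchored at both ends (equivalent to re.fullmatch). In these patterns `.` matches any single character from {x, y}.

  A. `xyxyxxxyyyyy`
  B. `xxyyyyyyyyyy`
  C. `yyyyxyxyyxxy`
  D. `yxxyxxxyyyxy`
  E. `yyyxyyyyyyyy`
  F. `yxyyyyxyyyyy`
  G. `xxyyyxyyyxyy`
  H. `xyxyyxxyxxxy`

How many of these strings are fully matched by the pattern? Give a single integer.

A. `xyxyxxxyyyyy` → match
B. `xxyyyyyyyyyy` → match
C. `yyyyxyxyyxxy` → match
D. `yxxyxxxyyyxy` → match
E. `yyyxyyyyyyyy` → no match
F. `yxyyyyxyyyyy` → match
G. `xxyyyxyyyxyy` → match
H. `xyxyyxxyxxxy` → match
Total matched: 7

7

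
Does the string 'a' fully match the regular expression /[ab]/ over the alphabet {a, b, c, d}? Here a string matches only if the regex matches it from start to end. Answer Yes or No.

Yes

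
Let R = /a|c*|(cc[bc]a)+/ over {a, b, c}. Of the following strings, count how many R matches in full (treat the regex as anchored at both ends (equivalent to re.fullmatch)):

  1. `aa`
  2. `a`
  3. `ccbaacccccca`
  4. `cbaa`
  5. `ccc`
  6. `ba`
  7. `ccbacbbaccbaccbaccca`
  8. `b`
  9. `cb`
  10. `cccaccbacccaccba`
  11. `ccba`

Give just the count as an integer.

1. `aa` → no match
2. `a` → match
3. `ccbaacccccca` → no match
4. `cbaa` → no match
5. `ccc` → match
6. `ba` → no match
7 → no match
8. `b` → no match
9. `cb` → no match
10 → match
11. `ccba` → match
Total matched: 4

4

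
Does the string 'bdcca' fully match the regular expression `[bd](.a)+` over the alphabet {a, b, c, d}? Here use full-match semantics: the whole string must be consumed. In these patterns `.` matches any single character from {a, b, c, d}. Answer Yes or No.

No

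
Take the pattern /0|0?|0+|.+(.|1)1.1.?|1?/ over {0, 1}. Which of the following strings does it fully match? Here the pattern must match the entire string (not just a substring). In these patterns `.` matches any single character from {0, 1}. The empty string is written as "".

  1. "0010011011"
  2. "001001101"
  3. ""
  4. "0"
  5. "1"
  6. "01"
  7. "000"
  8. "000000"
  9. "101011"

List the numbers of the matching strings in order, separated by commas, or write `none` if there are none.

1, 2, 3, 4, 5, 7, 8, 9

1. "0010011011" → match
2. "001001101" → match
3. "" → match
4. "0" → match
5. "1" → match
6. "01" → no match
7. "000" → match
8. "000000" → match
9. "101011" → match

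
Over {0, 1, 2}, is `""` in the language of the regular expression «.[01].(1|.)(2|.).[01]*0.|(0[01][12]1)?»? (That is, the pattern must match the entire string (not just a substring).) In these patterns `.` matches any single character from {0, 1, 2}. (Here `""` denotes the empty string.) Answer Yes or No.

Yes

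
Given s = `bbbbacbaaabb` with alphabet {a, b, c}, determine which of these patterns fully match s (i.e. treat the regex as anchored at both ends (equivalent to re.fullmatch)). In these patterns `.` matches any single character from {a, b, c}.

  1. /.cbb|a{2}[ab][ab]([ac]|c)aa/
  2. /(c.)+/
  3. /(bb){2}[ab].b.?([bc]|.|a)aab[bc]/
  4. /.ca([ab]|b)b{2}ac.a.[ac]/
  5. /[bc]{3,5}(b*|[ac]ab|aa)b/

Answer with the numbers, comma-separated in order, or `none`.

1 → no match
2 → no match — must start with `c`
3 → match
4 → no match
5 → no match

3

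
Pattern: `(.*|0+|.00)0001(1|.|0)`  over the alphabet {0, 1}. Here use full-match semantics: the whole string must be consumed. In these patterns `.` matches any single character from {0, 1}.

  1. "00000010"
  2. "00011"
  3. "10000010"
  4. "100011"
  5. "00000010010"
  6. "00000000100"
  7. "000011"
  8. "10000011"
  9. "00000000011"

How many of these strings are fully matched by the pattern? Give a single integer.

1 → match
2 → match
3 → match
4 → match
5 → no match
6 → no match
7 → match
8 → match
9 → match
Total matched: 7

7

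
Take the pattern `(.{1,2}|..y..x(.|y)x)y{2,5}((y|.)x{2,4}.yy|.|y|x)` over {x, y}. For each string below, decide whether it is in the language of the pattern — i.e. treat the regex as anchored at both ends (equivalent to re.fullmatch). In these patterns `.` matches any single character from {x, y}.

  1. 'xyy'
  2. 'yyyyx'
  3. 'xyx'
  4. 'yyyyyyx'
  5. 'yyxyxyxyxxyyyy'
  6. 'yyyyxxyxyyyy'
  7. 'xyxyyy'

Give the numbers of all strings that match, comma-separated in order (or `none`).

1 → no match
2 → match
3 → no match
4 → match
5 → no match
6 → match
7 → no match

2, 4, 6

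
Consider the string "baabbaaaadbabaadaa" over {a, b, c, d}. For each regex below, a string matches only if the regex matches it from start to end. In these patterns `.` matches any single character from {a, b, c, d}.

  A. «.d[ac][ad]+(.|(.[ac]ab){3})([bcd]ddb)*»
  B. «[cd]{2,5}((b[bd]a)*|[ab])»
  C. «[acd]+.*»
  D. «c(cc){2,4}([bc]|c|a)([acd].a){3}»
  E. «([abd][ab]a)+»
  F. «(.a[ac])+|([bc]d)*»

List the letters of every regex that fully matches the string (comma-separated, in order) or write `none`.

E

A → no match
B → no match
C → no match
D → no match — must start with "ccc"
E → match
F → no match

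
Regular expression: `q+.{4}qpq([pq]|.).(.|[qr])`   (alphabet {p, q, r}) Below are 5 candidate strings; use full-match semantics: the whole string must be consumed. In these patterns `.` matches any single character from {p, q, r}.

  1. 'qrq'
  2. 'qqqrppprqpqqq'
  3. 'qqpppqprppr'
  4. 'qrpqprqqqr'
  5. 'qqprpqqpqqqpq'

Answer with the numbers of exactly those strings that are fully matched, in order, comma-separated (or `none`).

1. 'qrq' → no match
2 → no match
3. 'qqpppqprppr' → no match
4. 'qrpqprqqqr' → no match
5 → no match

none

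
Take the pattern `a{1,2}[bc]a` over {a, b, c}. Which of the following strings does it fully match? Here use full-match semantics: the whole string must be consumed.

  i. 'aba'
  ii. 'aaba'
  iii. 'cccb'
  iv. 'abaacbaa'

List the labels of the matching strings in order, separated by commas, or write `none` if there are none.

i → match
ii → match
iii → no match — must start with 'a'
iv → no match

i, ii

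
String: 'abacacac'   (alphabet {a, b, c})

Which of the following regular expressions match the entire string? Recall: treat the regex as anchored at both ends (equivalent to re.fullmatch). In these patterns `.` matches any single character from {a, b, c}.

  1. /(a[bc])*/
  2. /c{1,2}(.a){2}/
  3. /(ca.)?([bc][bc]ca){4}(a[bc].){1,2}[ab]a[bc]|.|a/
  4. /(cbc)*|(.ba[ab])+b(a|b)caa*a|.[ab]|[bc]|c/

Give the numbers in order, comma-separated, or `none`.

1 → match
2 → no match — must start with 'c'
3 → no match
4 → no match

1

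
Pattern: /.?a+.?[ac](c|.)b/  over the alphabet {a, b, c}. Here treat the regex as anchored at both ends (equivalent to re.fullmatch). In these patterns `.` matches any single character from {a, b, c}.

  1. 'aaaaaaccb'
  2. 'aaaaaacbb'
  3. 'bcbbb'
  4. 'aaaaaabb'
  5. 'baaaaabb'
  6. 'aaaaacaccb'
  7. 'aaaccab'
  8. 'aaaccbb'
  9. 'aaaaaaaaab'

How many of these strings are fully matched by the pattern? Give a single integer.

1 → match
2 → match
3 → no match
4 → match
5 → match
6 → no match
7 → match
8 → match
9 → match
Total matched: 7

7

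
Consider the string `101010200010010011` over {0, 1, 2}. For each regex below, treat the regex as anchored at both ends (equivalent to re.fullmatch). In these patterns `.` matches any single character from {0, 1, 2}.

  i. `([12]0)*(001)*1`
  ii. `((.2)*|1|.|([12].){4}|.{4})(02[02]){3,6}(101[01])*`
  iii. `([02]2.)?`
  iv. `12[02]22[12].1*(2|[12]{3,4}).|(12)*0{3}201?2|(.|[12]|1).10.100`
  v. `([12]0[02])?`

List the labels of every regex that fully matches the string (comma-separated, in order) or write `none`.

i

i → match
ii → no match
iii → no match
iv → no match
v → no match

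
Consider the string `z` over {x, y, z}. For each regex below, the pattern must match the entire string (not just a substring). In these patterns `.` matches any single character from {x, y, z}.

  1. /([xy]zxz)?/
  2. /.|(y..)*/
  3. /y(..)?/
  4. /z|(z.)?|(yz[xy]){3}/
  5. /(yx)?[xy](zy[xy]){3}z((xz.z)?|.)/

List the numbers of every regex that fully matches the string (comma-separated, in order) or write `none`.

1 → no match
2 → match
3 → no match — must start with `y`
4 → match
5 → no match

2, 4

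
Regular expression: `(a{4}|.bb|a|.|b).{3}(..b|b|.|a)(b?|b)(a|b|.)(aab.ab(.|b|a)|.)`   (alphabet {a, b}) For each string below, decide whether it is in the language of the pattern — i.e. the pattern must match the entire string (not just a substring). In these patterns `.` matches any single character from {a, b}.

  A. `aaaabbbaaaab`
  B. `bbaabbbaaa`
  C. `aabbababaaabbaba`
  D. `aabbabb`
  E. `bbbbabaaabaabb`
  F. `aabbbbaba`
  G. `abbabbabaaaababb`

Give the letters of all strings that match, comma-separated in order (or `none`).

A. `aaaabbbaaaab` → no match
B. `bbaabbbaaa` → no match
C → no match
D. `aabbabb` → match
E → match
F. `aabbbbaba` → no match
G → no match

D, E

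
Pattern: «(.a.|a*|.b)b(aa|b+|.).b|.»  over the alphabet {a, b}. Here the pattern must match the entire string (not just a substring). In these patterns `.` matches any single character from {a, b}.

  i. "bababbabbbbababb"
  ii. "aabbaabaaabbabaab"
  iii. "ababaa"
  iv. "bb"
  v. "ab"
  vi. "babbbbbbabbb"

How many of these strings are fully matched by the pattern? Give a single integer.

0

i → no match
ii → no match
iii → no match
iv → no match
v → no match
vi → no match
Total matched: 0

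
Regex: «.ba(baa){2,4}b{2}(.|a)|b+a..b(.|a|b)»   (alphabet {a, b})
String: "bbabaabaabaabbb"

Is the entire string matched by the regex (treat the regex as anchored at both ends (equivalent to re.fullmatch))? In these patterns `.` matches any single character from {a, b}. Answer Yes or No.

Yes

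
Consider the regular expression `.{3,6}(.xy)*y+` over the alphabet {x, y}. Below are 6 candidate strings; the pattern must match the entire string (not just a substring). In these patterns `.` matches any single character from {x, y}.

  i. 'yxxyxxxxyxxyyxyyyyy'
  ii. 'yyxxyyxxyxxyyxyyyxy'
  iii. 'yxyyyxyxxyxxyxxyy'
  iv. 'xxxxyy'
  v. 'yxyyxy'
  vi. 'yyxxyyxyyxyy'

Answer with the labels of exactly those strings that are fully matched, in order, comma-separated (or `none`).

i → match
ii → no match
iii → match
iv. 'xxxxyy' → match
v. 'yxyyxy' → match
vi. 'yyxxyyxyyxyy' → match

i, iii, iv, v, vi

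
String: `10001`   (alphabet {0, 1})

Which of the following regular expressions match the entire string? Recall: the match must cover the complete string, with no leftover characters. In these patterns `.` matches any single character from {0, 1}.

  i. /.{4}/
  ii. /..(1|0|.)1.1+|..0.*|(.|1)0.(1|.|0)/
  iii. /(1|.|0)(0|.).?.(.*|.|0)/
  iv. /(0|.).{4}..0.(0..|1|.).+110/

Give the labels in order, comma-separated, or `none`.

ii, iii

i → no match
ii → match
iii → match
iv → no match — must end with `110`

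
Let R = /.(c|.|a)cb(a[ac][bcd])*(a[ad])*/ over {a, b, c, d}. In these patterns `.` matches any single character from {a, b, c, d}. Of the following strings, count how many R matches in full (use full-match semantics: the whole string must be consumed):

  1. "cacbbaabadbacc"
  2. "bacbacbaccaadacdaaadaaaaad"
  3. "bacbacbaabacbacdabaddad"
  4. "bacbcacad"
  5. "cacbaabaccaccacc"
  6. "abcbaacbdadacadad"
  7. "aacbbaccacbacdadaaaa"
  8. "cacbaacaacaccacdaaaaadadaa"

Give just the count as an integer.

3

1 → no match
2 → match
3 → no match
4 → no match
5 → match
6 → no match
7 → no match
8 → match
Total matched: 3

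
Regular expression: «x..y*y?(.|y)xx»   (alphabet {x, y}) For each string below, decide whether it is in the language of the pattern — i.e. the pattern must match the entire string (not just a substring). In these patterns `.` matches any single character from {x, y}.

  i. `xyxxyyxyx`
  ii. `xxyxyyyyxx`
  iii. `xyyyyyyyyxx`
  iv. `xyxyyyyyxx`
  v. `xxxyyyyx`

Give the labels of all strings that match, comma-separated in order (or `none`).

iii, iv

i → no match — must end with `xx`
ii → no match
iii → match
iv → match
v → no match — must end with `xx`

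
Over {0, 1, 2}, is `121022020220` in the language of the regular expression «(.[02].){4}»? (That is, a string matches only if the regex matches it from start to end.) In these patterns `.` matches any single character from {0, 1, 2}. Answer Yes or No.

Yes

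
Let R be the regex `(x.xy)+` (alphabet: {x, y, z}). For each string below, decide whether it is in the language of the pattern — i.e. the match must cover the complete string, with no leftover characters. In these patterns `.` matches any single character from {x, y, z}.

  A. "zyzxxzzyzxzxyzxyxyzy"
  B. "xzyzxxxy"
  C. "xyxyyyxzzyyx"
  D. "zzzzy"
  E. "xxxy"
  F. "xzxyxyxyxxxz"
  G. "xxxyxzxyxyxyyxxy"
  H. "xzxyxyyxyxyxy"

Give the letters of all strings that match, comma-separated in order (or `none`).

E

A → no match — must start with "x"
B → no match
C → no match — must end with "xy"
D → no match — must start with "x"
E → match
F → no match — must end with "xy"
G → no match
H → no match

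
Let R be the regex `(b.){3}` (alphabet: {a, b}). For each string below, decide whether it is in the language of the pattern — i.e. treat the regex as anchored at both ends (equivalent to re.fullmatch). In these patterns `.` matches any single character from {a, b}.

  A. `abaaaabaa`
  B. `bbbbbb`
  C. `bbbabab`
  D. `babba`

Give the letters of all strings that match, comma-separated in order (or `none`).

A → no match — must start with `b`
B → match
C → no match
D → no match

B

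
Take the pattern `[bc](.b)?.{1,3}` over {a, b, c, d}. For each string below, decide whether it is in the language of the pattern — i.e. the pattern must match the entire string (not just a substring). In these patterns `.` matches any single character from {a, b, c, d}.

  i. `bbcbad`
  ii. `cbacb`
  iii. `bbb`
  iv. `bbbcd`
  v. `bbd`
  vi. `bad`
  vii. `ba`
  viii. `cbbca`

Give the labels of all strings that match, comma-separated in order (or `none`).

iii, iv, v, vi, vii, viii

i. `bbcbad` → no match
ii. `cbacb` → no match
iii. `bbb` → match
iv. `bbbcd` → match
v. `bbd` → match
vi. `bad` → match
vii. `ba` → match
viii. `cbbca` → match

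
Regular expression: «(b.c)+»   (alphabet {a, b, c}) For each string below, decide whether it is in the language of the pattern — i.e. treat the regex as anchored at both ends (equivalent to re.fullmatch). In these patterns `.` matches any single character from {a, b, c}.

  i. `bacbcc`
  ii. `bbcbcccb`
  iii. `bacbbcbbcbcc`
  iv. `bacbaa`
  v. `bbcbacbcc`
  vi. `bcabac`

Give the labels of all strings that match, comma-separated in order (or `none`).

i, iii, v

i → match
ii → no match — must end with `c`
iii → match
iv → no match — must end with `c`
v → match
vi → no match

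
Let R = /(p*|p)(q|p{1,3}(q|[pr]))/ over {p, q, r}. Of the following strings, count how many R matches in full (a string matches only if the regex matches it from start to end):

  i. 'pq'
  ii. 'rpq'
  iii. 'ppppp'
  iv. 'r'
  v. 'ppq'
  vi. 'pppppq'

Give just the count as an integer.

i. 'pq' → match
ii. 'rpq' → no match
iii. 'ppppp' → match
iv. 'r' → no match
v. 'ppq' → match
vi. 'pppppq' → match
Total matched: 4

4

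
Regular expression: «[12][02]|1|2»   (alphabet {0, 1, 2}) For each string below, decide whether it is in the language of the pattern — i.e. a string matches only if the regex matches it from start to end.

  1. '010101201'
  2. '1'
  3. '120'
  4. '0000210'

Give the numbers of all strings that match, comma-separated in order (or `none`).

1 → no match
2 → match
3 → no match
4 → no match

2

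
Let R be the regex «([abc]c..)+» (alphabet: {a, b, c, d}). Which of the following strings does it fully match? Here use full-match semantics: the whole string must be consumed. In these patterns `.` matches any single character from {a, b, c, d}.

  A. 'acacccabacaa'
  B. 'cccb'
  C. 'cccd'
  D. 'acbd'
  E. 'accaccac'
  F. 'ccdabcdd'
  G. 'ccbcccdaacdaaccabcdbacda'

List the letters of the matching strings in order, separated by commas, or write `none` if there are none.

A → match
B → match
C → match
D → match
E → match
F → match
G → match

A, B, C, D, E, F, G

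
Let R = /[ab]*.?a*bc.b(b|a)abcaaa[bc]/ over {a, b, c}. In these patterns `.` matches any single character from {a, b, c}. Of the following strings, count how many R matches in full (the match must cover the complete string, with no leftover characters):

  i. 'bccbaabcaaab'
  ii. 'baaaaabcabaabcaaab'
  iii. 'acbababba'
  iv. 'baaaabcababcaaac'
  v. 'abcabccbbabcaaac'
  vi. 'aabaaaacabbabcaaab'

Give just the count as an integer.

3

i → match
ii → match
iii → no match
iv → no match
v → match
vi → no match
Total matched: 3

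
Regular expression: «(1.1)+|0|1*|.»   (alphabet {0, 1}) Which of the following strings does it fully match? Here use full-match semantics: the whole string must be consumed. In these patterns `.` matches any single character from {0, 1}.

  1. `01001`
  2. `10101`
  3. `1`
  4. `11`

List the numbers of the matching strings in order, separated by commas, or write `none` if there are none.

1. `01001` → no match
2. `10101` → no match
3. `1` → match
4. `11` → match

3, 4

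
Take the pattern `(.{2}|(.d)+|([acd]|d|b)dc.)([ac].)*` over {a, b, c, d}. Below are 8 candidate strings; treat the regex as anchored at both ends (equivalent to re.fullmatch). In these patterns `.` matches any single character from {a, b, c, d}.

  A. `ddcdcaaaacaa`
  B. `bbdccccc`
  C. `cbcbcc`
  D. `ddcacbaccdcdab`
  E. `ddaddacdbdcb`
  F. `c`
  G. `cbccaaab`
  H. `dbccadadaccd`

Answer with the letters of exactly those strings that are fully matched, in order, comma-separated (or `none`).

A → match
B → no match
C → match
D → match
E → no match
F → no match
G → match
H → match

A, C, D, G, H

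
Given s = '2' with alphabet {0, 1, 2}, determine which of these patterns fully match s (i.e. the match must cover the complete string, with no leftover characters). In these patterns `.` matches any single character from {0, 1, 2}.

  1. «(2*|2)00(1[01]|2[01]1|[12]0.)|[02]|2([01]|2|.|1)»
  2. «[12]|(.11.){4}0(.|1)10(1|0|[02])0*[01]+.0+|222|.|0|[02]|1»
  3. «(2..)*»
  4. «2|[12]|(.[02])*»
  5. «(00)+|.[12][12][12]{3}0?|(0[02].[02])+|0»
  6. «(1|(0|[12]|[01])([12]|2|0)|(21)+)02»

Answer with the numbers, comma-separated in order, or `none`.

1 → match
2 → match
3 → no match
4 → match
5 → no match
6 → no match — must end with '02'

1, 2, 4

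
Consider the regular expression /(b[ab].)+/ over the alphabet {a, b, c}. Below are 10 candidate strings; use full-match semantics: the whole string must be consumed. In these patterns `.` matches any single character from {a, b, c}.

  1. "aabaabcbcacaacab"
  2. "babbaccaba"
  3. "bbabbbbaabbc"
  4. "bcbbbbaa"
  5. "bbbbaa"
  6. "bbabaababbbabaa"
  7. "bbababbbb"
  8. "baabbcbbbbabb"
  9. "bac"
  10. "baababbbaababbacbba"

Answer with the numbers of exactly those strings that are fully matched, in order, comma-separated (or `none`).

3, 5, 6, 7, 9

1 → no match — must start with "b"
2 → no match
3 → match
4 → no match
5 → match
6 → match
7 → match
8 → no match
9 → match
10 → no match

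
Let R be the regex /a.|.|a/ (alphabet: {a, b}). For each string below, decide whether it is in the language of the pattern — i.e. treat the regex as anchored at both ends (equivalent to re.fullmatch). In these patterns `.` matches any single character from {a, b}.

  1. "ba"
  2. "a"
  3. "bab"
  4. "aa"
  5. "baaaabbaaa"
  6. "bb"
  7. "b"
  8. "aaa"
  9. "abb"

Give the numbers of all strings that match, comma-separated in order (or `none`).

1. "ba" → no match
2. "a" → match
3. "bab" → no match
4. "aa" → match
5. "baaaabbaaa" → no match
6. "bb" → no match
7. "b" → match
8. "aaa" → no match
9. "abb" → no match

2, 4, 7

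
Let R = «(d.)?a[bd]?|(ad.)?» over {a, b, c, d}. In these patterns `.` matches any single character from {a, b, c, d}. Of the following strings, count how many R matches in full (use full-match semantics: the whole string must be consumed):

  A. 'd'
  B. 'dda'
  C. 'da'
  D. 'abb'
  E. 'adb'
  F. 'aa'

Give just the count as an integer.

A → no match
B → match
C → no match
D → no match
E → match
F → no match
Total matched: 2

2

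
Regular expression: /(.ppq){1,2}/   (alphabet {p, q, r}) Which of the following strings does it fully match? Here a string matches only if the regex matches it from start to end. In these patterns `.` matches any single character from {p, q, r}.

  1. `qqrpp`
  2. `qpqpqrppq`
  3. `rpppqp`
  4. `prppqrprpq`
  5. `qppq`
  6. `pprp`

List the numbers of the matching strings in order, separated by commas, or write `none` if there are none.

5

1 → no match — must end with `ppq`
2 → no match
3 → no match — must end with `ppq`
4 → no match — must end with `ppq`
5 → match
6 → no match — must end with `ppq`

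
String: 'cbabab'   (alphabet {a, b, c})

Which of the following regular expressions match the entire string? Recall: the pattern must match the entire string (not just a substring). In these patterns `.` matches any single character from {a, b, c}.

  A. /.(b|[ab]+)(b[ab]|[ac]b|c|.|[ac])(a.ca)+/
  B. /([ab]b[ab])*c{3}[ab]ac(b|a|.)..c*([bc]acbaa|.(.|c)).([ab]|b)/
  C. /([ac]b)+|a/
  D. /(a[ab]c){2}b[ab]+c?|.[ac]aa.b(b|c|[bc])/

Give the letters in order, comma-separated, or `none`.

A → no match — must end with 'ca'
B → no match
C → match
D → no match

C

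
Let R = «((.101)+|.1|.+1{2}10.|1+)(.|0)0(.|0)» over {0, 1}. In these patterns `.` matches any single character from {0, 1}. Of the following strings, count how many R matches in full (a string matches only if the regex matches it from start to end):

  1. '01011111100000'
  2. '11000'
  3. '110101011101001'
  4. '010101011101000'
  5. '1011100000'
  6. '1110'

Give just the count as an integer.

1 → match
2 → match
3 → match
4 → match
5 → match
6 → no match
Total matched: 5

5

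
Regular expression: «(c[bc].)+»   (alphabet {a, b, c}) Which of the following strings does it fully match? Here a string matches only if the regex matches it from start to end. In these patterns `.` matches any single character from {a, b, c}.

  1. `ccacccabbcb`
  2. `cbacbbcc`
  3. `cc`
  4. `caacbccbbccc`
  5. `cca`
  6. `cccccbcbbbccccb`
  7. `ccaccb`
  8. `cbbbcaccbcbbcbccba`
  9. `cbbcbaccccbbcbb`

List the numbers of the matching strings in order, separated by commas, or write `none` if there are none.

1 → no match
2 → no match
3 → no match
4 → no match
5 → match
6 → no match
7 → match
8 → no match
9 → match

5, 7, 9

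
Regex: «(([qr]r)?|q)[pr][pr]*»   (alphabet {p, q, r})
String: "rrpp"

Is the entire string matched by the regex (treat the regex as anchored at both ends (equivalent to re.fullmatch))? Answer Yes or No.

Yes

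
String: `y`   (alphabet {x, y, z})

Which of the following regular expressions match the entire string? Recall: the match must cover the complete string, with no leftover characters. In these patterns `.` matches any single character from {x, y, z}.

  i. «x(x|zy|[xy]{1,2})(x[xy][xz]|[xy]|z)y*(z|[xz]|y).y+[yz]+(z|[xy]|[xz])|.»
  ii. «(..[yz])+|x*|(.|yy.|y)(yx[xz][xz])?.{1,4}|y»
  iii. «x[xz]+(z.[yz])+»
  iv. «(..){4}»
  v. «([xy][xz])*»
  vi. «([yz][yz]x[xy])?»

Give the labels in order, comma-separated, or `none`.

i → match
ii → match
iii → no match — must start with `x`
iv → no match
v → no match
vi → no match

i, ii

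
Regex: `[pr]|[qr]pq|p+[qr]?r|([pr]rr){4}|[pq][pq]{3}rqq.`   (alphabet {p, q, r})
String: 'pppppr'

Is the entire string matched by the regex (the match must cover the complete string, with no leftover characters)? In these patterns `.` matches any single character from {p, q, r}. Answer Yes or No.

Yes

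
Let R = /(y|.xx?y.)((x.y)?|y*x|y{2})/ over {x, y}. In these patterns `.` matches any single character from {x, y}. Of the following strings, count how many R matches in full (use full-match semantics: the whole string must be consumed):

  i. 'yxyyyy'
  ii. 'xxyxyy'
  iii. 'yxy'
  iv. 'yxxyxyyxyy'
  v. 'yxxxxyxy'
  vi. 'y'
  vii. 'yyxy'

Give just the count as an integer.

i → match
ii → match
iii → no match
iv → no match
v → no match
vi → match
vii → no match
Total matched: 3

3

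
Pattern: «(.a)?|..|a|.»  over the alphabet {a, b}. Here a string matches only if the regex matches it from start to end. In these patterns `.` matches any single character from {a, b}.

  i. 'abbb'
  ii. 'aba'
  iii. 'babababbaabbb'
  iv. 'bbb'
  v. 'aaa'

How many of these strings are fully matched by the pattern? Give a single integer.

0

i → no match
ii → no match
iii → no match
iv → no match
v → no match
Total matched: 0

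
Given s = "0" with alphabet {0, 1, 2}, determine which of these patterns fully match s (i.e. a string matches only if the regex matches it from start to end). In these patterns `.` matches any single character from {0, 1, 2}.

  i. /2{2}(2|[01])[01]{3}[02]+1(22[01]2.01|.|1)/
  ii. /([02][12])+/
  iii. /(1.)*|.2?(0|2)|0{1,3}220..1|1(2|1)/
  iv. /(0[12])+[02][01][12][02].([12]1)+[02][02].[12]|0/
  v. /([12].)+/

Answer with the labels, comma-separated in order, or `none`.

iv

i → no match — must start with "2"
ii → no match
iii → no match
iv → match
v → no match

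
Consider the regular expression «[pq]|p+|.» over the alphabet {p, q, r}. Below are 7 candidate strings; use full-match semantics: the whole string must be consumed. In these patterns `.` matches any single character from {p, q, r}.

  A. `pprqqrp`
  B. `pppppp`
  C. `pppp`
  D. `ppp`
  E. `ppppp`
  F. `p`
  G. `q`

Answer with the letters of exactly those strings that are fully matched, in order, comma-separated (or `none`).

A → no match
B → match
C → match
D → match
E → match
F → match
G → match

B, C, D, E, F, G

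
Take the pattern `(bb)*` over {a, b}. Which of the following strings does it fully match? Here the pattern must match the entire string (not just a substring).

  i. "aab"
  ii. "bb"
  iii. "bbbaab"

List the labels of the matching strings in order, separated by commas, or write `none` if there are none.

i → no match
ii → match
iii → no match

ii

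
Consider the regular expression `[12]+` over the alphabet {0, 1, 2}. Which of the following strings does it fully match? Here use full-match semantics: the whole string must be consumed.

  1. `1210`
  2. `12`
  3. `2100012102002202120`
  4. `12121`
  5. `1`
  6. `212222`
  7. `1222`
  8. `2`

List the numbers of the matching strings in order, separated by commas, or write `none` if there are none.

1 → no match
2 → match
3 → no match
4 → match
5 → match
6 → match
7 → match
8 → match

2, 4, 5, 6, 7, 8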